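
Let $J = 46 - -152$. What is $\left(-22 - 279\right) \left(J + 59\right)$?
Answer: $-77357$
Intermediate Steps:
$J = 198$ ($J = 46 + 152 = 198$)
$\left(-22 - 279\right) \left(J + 59\right) = \left(-22 - 279\right) \left(198 + 59\right) = \left(-301\right) 257 = -77357$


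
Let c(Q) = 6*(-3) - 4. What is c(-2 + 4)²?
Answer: 484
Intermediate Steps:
c(Q) = -22 (c(Q) = -18 - 4 = -22)
c(-2 + 4)² = (-22)² = 484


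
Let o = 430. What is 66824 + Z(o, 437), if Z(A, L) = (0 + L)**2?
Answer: 257793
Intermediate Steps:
Z(A, L) = L**2
66824 + Z(o, 437) = 66824 + 437**2 = 66824 + 190969 = 257793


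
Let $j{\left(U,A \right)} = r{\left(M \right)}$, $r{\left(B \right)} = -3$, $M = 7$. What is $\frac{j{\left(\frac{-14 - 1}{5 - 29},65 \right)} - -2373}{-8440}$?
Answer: $- \frac{237}{844} \approx -0.28081$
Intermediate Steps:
$j{\left(U,A \right)} = -3$
$\frac{j{\left(\frac{-14 - 1}{5 - 29},65 \right)} - -2373}{-8440} = \frac{-3 - -2373}{-8440} = \left(-3 + 2373\right) \left(- \frac{1}{8440}\right) = 2370 \left(- \frac{1}{8440}\right) = - \frac{237}{844}$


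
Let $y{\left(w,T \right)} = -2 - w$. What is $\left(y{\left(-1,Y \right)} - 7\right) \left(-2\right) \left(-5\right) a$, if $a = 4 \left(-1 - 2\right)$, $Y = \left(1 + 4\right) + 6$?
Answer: $960$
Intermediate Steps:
$Y = 11$ ($Y = 5 + 6 = 11$)
$a = -12$ ($a = 4 \left(-3\right) = -12$)
$\left(y{\left(-1,Y \right)} - 7\right) \left(-2\right) \left(-5\right) a = \left(\left(-2 - -1\right) - 7\right) \left(-2\right) \left(-5\right) \left(-12\right) = \left(\left(-2 + 1\right) - 7\right) 10 \left(-12\right) = \left(-1 - 7\right) \left(-120\right) = \left(-8\right) \left(-120\right) = 960$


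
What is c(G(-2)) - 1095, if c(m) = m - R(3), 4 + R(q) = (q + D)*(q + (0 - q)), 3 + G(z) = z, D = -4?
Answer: -1096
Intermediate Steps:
G(z) = -3 + z
R(q) = -4 (R(q) = -4 + (q - 4)*(q + (0 - q)) = -4 + (-4 + q)*(q - q) = -4 + (-4 + q)*0 = -4 + 0 = -4)
c(m) = 4 + m (c(m) = m - 1*(-4) = m + 4 = 4 + m)
c(G(-2)) - 1095 = (4 + (-3 - 2)) - 1095 = (4 - 5) - 1095 = -1 - 1095 = -1096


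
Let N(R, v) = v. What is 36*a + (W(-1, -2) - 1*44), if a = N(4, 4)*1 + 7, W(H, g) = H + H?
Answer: 350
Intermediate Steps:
W(H, g) = 2*H
a = 11 (a = 4*1 + 7 = 4 + 7 = 11)
36*a + (W(-1, -2) - 1*44) = 36*11 + (2*(-1) - 1*44) = 396 + (-2 - 44) = 396 - 46 = 350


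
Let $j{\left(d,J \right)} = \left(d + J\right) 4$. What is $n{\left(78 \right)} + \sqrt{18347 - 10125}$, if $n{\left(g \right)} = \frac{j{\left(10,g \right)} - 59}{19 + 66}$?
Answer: $\frac{293}{85} + \sqrt{8222} \approx 94.122$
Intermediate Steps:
$j{\left(d,J \right)} = 4 J + 4 d$ ($j{\left(d,J \right)} = \left(J + d\right) 4 = 4 J + 4 d$)
$n{\left(g \right)} = - \frac{19}{85} + \frac{4 g}{85}$ ($n{\left(g \right)} = \frac{\left(4 g + 4 \cdot 10\right) - 59}{19 + 66} = \frac{\left(4 g + 40\right) - 59}{85} = \left(\left(40 + 4 g\right) - 59\right) \frac{1}{85} = \left(-19 + 4 g\right) \frac{1}{85} = - \frac{19}{85} + \frac{4 g}{85}$)
$n{\left(78 \right)} + \sqrt{18347 - 10125} = \left(- \frac{19}{85} + \frac{4}{85} \cdot 78\right) + \sqrt{18347 - 10125} = \left(- \frac{19}{85} + \frac{312}{85}\right) + \sqrt{8222} = \frac{293}{85} + \sqrt{8222}$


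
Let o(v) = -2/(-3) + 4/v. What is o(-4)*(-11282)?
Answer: 11282/3 ≈ 3760.7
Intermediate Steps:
o(v) = ⅔ + 4/v (o(v) = -2*(-⅓) + 4/v = ⅔ + 4/v)
o(-4)*(-11282) = (⅔ + 4/(-4))*(-11282) = (⅔ + 4*(-¼))*(-11282) = (⅔ - 1)*(-11282) = -⅓*(-11282) = 11282/3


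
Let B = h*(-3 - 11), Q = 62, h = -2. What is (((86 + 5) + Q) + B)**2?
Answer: 32761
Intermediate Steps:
B = 28 (B = -2*(-3 - 11) = -2*(-14) = 28)
(((86 + 5) + Q) + B)**2 = (((86 + 5) + 62) + 28)**2 = ((91 + 62) + 28)**2 = (153 + 28)**2 = 181**2 = 32761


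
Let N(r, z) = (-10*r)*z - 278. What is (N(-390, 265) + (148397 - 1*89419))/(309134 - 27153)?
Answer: 1092200/281981 ≈ 3.8733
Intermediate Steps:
N(r, z) = -278 - 10*r*z (N(r, z) = -10*r*z - 278 = -278 - 10*r*z)
(N(-390, 265) + (148397 - 1*89419))/(309134 - 27153) = ((-278 - 10*(-390)*265) + (148397 - 1*89419))/(309134 - 27153) = ((-278 + 1033500) + (148397 - 89419))/281981 = (1033222 + 58978)*(1/281981) = 1092200*(1/281981) = 1092200/281981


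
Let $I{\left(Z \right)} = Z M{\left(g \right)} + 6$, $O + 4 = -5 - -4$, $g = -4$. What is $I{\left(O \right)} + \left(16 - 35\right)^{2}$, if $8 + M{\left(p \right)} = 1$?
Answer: $402$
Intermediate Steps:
$M{\left(p \right)} = -7$ ($M{\left(p \right)} = -8 + 1 = -7$)
$O = -5$ ($O = -4 - 1 = -5$)
$I{\left(Z \right)} = 6 - 7 Z$ ($I{\left(Z \right)} = Z \left(-7\right) + 6 = - 7 Z + 6 = 6 - 7 Z$)
$I{\left(O \right)} + \left(16 - 35\right)^{2} = \left(6 - -35\right) + \left(16 - 35\right)^{2} = \left(6 + 35\right) + \left(-19\right)^{2} = 41 + 361 = 402$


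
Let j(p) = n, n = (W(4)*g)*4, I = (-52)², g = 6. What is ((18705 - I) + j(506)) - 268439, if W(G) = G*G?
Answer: -252054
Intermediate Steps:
I = 2704
W(G) = G²
n = 384 (n = (4²*6)*4 = (16*6)*4 = 96*4 = 384)
j(p) = 384
((18705 - I) + j(506)) - 268439 = ((18705 - 1*2704) + 384) - 268439 = ((18705 - 2704) + 384) - 268439 = (16001 + 384) - 268439 = 16385 - 268439 = -252054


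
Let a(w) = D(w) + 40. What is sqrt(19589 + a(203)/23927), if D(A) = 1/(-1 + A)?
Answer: 3*sqrt(50845091349991722)/4833254 ≈ 139.96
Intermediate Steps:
a(w) = 40 + 1/(-1 + w) (a(w) = 1/(-1 + w) + 40 = 40 + 1/(-1 + w))
sqrt(19589 + a(203)/23927) = sqrt(19589 + ((-39 + 40*203)/(-1 + 203))/23927) = sqrt(19589 + ((-39 + 8120)/202)*(1/23927)) = sqrt(19589 + ((1/202)*8081)*(1/23927)) = sqrt(19589 + (8081/202)*(1/23927)) = sqrt(19589 + 8081/4833254) = sqrt(94678620687/4833254) = 3*sqrt(50845091349991722)/4833254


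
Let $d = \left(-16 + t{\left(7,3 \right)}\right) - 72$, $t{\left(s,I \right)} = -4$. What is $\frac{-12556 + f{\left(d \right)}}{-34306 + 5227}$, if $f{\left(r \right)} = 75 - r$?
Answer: $\frac{12389}{29079} \approx 0.42605$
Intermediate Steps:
$d = -92$ ($d = \left(-16 - 4\right) - 72 = -20 - 72 = -92$)
$\frac{-12556 + f{\left(d \right)}}{-34306 + 5227} = \frac{-12556 + \left(75 - -92\right)}{-34306 + 5227} = \frac{-12556 + \left(75 + 92\right)}{-29079} = \left(-12556 + 167\right) \left(- \frac{1}{29079}\right) = \left(-12389\right) \left(- \frac{1}{29079}\right) = \frac{12389}{29079}$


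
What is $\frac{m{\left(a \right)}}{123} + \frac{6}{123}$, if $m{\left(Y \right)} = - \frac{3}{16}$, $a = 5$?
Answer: $\frac{31}{656} \approx 0.047256$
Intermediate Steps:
$m{\left(Y \right)} = - \frac{3}{16}$ ($m{\left(Y \right)} = \left(-3\right) \frac{1}{16} = - \frac{3}{16}$)
$\frac{m{\left(a \right)}}{123} + \frac{6}{123} = - \frac{3}{16 \cdot 123} + \frac{6}{123} = \left(- \frac{3}{16}\right) \frac{1}{123} + 6 \cdot \frac{1}{123} = - \frac{1}{656} + \frac{2}{41} = \frac{31}{656}$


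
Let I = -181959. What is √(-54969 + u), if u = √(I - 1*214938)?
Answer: √(-54969 + I*√396897) ≈ 1.344 + 234.46*I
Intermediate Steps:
u = I*√396897 (u = √(-181959 - 1*214938) = √(-181959 - 214938) = √(-396897) = I*√396897 ≈ 630.0*I)
√(-54969 + u) = √(-54969 + I*√396897)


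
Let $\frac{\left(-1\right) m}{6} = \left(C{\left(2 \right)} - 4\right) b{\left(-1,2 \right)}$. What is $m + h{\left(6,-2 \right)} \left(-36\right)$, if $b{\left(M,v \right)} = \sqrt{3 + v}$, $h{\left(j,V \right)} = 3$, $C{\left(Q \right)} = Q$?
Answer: $-108 + 12 \sqrt{5} \approx -81.167$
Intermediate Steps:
$m = 12 \sqrt{5}$ ($m = - 6 \left(2 - 4\right) \sqrt{3 + 2} = - 6 \left(- 2 \sqrt{5}\right) = 12 \sqrt{5} \approx 26.833$)
$m + h{\left(6,-2 \right)} \left(-36\right) = 12 \sqrt{5} + 3 \left(-36\right) = 12 \sqrt{5} - 108 = -108 + 12 \sqrt{5}$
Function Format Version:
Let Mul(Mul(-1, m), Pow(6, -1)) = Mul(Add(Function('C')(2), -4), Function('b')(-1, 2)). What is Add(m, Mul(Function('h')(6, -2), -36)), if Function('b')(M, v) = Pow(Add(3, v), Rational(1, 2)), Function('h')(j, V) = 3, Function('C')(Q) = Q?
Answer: Add(-108, Mul(12, Pow(5, Rational(1, 2)))) ≈ -81.167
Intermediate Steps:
m = Mul(12, Pow(5, Rational(1, 2))) (m = Mul(-6, Mul(Add(2, -4), Pow(Add(3, 2), Rational(1, 2)))) = Mul(-6, Mul(-2, Pow(5, Rational(1, 2)))) = Mul(12, Pow(5, Rational(1, 2))) ≈ 26.833)
Add(m, Mul(Function('h')(6, -2), -36)) = Add(Mul(12, Pow(5, Rational(1, 2))), Mul(3, -36)) = Add(Mul(12, Pow(5, Rational(1, 2))), -108) = Add(-108, Mul(12, Pow(5, Rational(1, 2))))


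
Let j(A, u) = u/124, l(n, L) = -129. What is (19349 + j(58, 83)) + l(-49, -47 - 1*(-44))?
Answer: 2383363/124 ≈ 19221.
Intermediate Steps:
j(A, u) = u/124 (j(A, u) = u*(1/124) = u/124)
(19349 + j(58, 83)) + l(-49, -47 - 1*(-44)) = (19349 + (1/124)*83) - 129 = (19349 + 83/124) - 129 = 2399359/124 - 129 = 2383363/124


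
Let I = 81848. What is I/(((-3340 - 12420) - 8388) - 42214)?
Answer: -40924/33181 ≈ -1.2334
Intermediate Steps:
I/(((-3340 - 12420) - 8388) - 42214) = 81848/(((-3340 - 12420) - 8388) - 42214) = 81848/((-15760 - 8388) - 42214) = 81848/(-24148 - 42214) = 81848/(-66362) = 81848*(-1/66362) = -40924/33181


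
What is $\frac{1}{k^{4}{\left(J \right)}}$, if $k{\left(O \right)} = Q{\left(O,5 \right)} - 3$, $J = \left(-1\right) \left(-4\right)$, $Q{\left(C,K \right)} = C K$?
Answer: $\frac{1}{83521} \approx 1.1973 \cdot 10^{-5}$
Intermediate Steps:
$J = 4$
$k{\left(O \right)} = -3 + 5 O$ ($k{\left(O \right)} = O 5 - 3 = 5 O - 3 = -3 + 5 O$)
$\frac{1}{k^{4}{\left(J \right)}} = \frac{1}{\left(-3 + 5 \cdot 4\right)^{4}} = \frac{1}{\left(-3 + 20\right)^{4}} = \frac{1}{17^{4}} = \frac{1}{83521}$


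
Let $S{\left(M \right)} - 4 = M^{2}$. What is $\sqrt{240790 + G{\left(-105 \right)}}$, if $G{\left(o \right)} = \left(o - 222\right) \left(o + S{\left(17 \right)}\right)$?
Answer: $\sqrt{179314} \approx 423.46$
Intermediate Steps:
$S{\left(M \right)} = 4 + M^{2}$
$G{\left(o \right)} = \left(-222 + o\right) \left(293 + o\right)$ ($G{\left(o \right)} = \left(o - 222\right) \left(o + \left(4 + 17^{2}\right)\right) = \left(-222 + o\right) \left(o + \left(4 + 289\right)\right) = \left(-222 + o\right) \left(o + 293\right) = \left(-222 + o\right) \left(293 + o\right)$)
$\sqrt{240790 + G{\left(-105 \right)}} = \sqrt{240790 + \left(-65046 + \left(-105\right)^{2} + 71 \left(-105\right)\right)} = \sqrt{240790 - 61476} = \sqrt{179314}$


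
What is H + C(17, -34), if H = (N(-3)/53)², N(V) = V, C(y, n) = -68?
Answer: -191003/2809 ≈ -67.997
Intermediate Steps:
H = 9/2809 (H = (-3/53)² = 9/2809 ≈ 0.0032040)
H + C(17, -34) = 9/2809 - 68 = -191003/2809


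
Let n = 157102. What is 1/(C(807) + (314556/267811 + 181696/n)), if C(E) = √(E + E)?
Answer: -515810061490753169162/355933733253097115488519 + 442547874011447503321*√1614/711867466506194230977038 ≈ 0.023526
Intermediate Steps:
C(E) = √2*√E (C(E) = √(2*E) = √2*√E)
1/(C(807) + (314556/267811 + 181696/n)) = 1/(√2*√807 + (314556/267811 + 181696/157102)) = 1/(√1614 + (314556*(1/267811) + 181696*(1/157102))) = 1/(√1614 + (314556/267811 + 90848/78551)) = 1/(√1614 + 49038782084/21036821861) = 1/(49038782084/21036821861 + √1614)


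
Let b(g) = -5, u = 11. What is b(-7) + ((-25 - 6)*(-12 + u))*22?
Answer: 677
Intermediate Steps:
b(-7) + ((-25 - 6)*(-12 + u))*22 = -5 + ((-25 - 6)*(-12 + 11))*22 = -5 - 31*(-1)*22 = -5 + 31*22 = -5 + 682 = 677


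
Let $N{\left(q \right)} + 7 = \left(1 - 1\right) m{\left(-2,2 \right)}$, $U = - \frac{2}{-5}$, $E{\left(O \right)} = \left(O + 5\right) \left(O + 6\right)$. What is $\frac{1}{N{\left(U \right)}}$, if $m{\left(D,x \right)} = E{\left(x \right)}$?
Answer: $- \frac{1}{7} \approx -0.14286$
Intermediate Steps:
$E{\left(O \right)} = \left(5 + O\right) \left(6 + O\right)$
$m{\left(D,x \right)} = 30 + x^{2} + 11 x$
$U = \frac{2}{5}$ ($U = \left(-2\right) \left(- \frac{1}{5}\right) = \frac{2}{5} \approx 0.4$)
$N{\left(q \right)} = -7$ ($N{\left(q \right)} = -7 + \left(1 - 1\right) \left(30 + 2^{2} + 11 \cdot 2\right) = -7 + 0 \left(30 + 4 + 22\right) = -7 + 0 \cdot 56 = -7 + 0 = -7$)
$\frac{1}{N{\left(U \right)}} = \frac{1}{-7} = - \frac{1}{7}$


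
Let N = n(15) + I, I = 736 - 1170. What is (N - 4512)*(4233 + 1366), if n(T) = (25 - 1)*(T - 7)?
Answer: -26617646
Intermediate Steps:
I = -434
n(T) = -168 + 24*T (n(T) = 24*(-7 + T) = -168 + 24*T)
N = -242 (N = (-168 + 24*15) - 434 = (-168 + 360) - 434 = 192 - 434 = -242)
(N - 4512)*(4233 + 1366) = (-242 - 4512)*(4233 + 1366) = -4754*5599 = -26617646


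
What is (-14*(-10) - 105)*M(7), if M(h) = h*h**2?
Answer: 12005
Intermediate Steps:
M(h) = h**3
(-14*(-10) - 105)*M(7) = (-14*(-10) - 105)*7**3 = (140 - 105)*343 = 35*343 = 12005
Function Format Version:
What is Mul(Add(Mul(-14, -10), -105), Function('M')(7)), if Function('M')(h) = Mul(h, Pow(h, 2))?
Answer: 12005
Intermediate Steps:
Function('M')(h) = Pow(h, 3)
Mul(Add(Mul(-14, -10), -105), Function('M')(7)) = Mul(Add(Mul(-14, -10), -105), Pow(7, 3)) = Mul(Add(140, -105), 343) = Mul(35, 343) = 12005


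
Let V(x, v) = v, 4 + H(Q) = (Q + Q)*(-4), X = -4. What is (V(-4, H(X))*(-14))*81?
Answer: -31752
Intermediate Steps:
H(Q) = -4 - 8*Q (H(Q) = -4 + (Q + Q)*(-4) = -4 + (2*Q)*(-4) = -4 - 8*Q)
(V(-4, H(X))*(-14))*81 = ((-4 - 8*(-4))*(-14))*81 = ((-4 + 32)*(-14))*81 = (28*(-14))*81 = -392*81 = -31752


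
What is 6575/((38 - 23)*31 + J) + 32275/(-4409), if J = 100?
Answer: 2150760/498217 ≈ 4.3169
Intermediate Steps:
6575/((38 - 23)*31 + J) + 32275/(-4409) = 6575/((38 - 23)*31 + 100) + 32275/(-4409) = 6575/(15*31 + 100) + 32275*(-1/4409) = 6575/(465 + 100) - 32275/4409 = 6575/565 - 32275/4409 = 6575*(1/565) - 32275/4409 = 1315/113 - 32275/4409 = 2150760/498217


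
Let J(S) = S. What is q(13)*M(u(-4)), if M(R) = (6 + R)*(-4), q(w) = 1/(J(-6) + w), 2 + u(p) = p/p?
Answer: -20/7 ≈ -2.8571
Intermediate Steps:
u(p) = -1 (u(p) = -2 + p/p = -2 + 1 = -1)
q(w) = 1/(-6 + w)
M(R) = -24 - 4*R
q(13)*M(u(-4)) = (-24 - 4*(-1))/(-6 + 13) = (-24 + 4)/7 = (1/7)*(-20) = -20/7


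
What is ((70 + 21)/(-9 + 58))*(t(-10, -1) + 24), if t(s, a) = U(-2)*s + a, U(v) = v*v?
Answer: -221/7 ≈ -31.571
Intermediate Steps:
U(v) = v**2
t(s, a) = a + 4*s (t(s, a) = (-2)**2*s + a = 4*s + a = a + 4*s)
((70 + 21)/(-9 + 58))*(t(-10, -1) + 24) = ((70 + 21)/(-9 + 58))*((-1 + 4*(-10)) + 24) = (91/49)*((-1 - 40) + 24) = (91*(1/49))*(-41 + 24) = (13/7)*(-17) = -221/7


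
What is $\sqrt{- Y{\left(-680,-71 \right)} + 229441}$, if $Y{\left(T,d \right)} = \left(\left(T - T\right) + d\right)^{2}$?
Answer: $20 \sqrt{561} \approx 473.71$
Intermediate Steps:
$Y{\left(T,d \right)} = d^{2}$ ($Y{\left(T,d \right)} = \left(0 + d\right)^{2} = d^{2}$)
$\sqrt{- Y{\left(-680,-71 \right)} + 229441} = \sqrt{- \left(-71\right)^{2} + 229441} = \sqrt{\left(-1\right) 5041 + 229441} = \sqrt{-5041 + 229441} = \sqrt{224400} = 20 \sqrt{561}$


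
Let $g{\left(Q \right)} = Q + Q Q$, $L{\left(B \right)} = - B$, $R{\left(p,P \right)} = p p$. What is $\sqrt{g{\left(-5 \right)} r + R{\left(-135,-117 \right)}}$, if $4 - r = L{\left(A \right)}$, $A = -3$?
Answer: $\sqrt{18245} \approx 135.07$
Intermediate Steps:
$R{\left(p,P \right)} = p^{2}$
$g{\left(Q \right)} = Q + Q^{2}$
$r = 1$ ($r = 4 - \left(-1\right) \left(-3\right) = 4 - 3 = 1$)
$\sqrt{g{\left(-5 \right)} r + R{\left(-135,-117 \right)}} = \sqrt{- 5 \left(1 - 5\right) 1 + \left(-135\right)^{2}} = \sqrt{\left(-5\right) \left(-4\right) 1 + 18225} = \sqrt{20 \cdot 1 + 18225} = \sqrt{20 + 18225} = \sqrt{18245}$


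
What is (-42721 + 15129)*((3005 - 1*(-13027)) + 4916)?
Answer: -577997216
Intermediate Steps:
(-42721 + 15129)*((3005 - 1*(-13027)) + 4916) = -27592*((3005 + 13027) + 4916) = -27592*(16032 + 4916) = -27592*20948 = -577997216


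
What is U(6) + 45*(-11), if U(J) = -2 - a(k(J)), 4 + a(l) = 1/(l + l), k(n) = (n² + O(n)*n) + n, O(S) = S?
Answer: -76909/156 ≈ -493.01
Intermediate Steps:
k(n) = n + 2*n² (k(n) = (n² + n*n) + n = (n² + n²) + n = 2*n² + n = n + 2*n²)
a(l) = -4 + 1/(2*l) (a(l) = -4 + 1/(l + l) = -4 + 1/(2*l))
U(J) = 2 - 1/(2*J*(1 + 2*J)) (U(J) = -2 - (-4 + 1/(2*((J*(1 + 2*J))))) = -2 - (-4 + (1/(J*(1 + 2*J)))/2) = -2 - (-4 + 1/(2*J*(1 + 2*J))) = -2 + (4 - 1/(2*J*(1 + 2*J))) = 2 - 1/(2*J*(1 + 2*J)))
U(6) + 45*(-11) = (½)*(-1 + 4*6*(1 + 2*6))/(6*(1 + 2*6)) + 45*(-11) = (½)*(⅙)*(-1 + 4*6*(1 + 12))/(1 + 12) - 495 = (½)*(⅙)*(-1 + 4*6*13)/13 - 495 = (½)*(⅙)*(1/13)*(-1 + 312) - 495 = (½)*(⅙)*(1/13)*311 - 495 = 311/156 - 495 = -76909/156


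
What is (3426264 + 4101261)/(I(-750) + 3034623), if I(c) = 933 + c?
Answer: 2509175/1011602 ≈ 2.4804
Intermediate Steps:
(3426264 + 4101261)/(I(-750) + 3034623) = (3426264 + 4101261)/((933 - 750) + 3034623) = 7527525/(183 + 3034623) = 7527525/3034806 = 7527525*(1/3034806) = 2509175/1011602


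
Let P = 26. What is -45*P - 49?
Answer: -1219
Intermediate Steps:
-45*P - 49 = -45*26 - 49 = -1170 - 49 = -1219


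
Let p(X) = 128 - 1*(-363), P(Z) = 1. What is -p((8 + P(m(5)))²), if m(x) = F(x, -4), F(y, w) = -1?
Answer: -491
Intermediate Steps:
m(x) = -1
p(X) = 491 (p(X) = 128 + 363 = 491)
-p((8 + P(m(5)))²) = -1*491 = -491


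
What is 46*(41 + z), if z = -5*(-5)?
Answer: 3036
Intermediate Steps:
z = 25
46*(41 + z) = 46*(41 + 25) = 46*66 = 3036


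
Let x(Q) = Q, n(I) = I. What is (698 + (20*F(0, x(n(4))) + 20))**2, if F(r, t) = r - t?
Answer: 407044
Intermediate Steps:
(698 + (20*F(0, x(n(4))) + 20))**2 = (698 + (20*(0 - 1*4) + 20))**2 = (698 + (20*(0 - 4) + 20))**2 = (698 + (20*(-4) + 20))**2 = (698 + (-80 + 20))**2 = (698 - 60)**2 = 638**2 = 407044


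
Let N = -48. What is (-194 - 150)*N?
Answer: 16512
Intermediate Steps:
(-194 - 150)*N = (-194 - 150)*(-48) = -344*(-48) = 16512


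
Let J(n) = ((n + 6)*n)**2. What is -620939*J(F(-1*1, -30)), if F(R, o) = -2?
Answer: -39740096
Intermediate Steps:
J(n) = n**2*(6 + n)**2 (J(n) = ((6 + n)*n)**2 = (n*(6 + n))**2 = n**2*(6 + n)**2)
-620939*J(F(-1*1, -30)) = -620939*(-2)**2*(6 - 2)**2 = -620939*4*4**2 = -620939*4*16 = -620939/(1/64) = -620939/1/64 = -620939*64 = -39740096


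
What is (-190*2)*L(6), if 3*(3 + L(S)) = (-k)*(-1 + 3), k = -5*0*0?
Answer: 1140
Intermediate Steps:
k = 0 (k = 0*0 = 0)
L(S) = -3 (L(S) = -3 + ((-1*0)*(-1 + 3))/3 = -3 + (0*2)/3 = -3 + (⅓)*0 = -3 + 0 = -3)
(-190*2)*L(6) = -190*2*(-3) = -38*10*(-3) = -380*(-3) = 1140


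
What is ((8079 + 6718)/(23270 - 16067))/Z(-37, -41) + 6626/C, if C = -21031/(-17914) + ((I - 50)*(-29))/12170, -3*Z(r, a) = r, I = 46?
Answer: 64166948819343439/11461096521539 ≈ 5598.7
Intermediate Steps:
Z(r, a) = -r/3
C = 129012647/109006690 (C = -21031/(-17914) + ((46 - 50)*(-29))/12170 = -21031*(-1/17914) - 4*(-29)*(1/12170) = 21031/17914 + 116*(1/12170) = 21031/17914 + 58/6085 = 129012647/109006690 ≈ 1.1835)
((8079 + 6718)/(23270 - 16067))/Z(-37, -41) + 6626/C = ((8079 + 6718)/(23270 - 16067))/((-⅓*(-37))) + 6626/(129012647/109006690) = (14797/7203)/(37/3) + 6626*(109006690/129012647) = (14797*(1/7203))*(3/37) + 722278327940/129012647 = (14797/7203)*(3/37) + 722278327940/129012647 = 14797/88837 + 722278327940/129012647 = 64166948819343439/11461096521539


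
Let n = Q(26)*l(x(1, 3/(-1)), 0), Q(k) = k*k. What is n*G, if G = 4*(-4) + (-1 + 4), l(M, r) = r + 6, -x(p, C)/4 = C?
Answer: -52728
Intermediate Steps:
x(p, C) = -4*C
Q(k) = k²
l(M, r) = 6 + r
G = -13 (G = -16 + 3 = -13)
n = 4056 (n = 26²*(6 + 0) = 676*6 = 4056)
n*G = 4056*(-13) = -52728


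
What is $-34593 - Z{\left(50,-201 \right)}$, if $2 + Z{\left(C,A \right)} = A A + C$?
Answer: $-75042$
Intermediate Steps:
$Z{\left(C,A \right)} = -2 + C + A^{2}$ ($Z{\left(C,A \right)} = -2 + \left(A A + C\right) = -2 + \left(A^{2} + C\right) = -2 + \left(C + A^{2}\right) = -2 + C + A^{2}$)
$-34593 - Z{\left(50,-201 \right)} = -34593 - \left(-2 + 50 + \left(-201\right)^{2}\right) = -34593 - \left(-2 + 50 + 40401\right) = -34593 - 40449 = -75042$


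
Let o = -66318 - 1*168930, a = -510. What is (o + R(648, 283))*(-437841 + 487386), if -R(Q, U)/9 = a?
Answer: -11427950610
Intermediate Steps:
o = -235248 (o = -66318 - 168930 = -235248)
R(Q, U) = 4590 (R(Q, U) = -9*(-510) = 4590)
(o + R(648, 283))*(-437841 + 487386) = (-235248 + 4590)*(-437841 + 487386) = -230658*49545 = -11427950610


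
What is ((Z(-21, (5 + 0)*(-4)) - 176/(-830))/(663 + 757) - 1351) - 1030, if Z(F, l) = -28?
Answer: -350783708/147325 ≈ -2381.0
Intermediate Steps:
((Z(-21, (5 + 0)*(-4)) - 176/(-830))/(663 + 757) - 1351) - 1030 = ((-28 - 176/(-830))/(663 + 757) - 1351) - 1030 = ((-28 - 176*(-1/830))/1420 - 1351) - 1030 = ((-28 + 88/415)*(1/1420) - 1351) - 1030 = (-11532/415*1/1420 - 1351) - 1030 = (-2883/147325 - 1351) - 1030 = -199038958/147325 - 1030 = -350783708/147325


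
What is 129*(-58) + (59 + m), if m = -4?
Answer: -7427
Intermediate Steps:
129*(-58) + (59 + m) = 129*(-58) + (59 - 4) = -7482 + 55 = -7427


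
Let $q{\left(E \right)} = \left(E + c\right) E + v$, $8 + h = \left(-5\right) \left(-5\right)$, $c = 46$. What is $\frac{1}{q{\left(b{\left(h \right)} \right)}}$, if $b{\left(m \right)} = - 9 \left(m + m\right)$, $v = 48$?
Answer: $\frac{1}{79608} \approx 1.2562 \cdot 10^{-5}$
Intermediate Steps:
$h = 17$ ($h = -8 - -25 = -8 + 25 = 17$)
$b{\left(m \right)} = - 18 m$ ($b{\left(m \right)} = - 9 \cdot 2 m = - 18 m$)
$q{\left(E \right)} = 48 + E \left(46 + E\right)$ ($q{\left(E \right)} = \left(E + 46\right) E + 48 = \left(46 + E\right) E + 48 = E \left(46 + E\right) + 48 = 48 + E \left(46 + E\right)$)
$\frac{1}{q{\left(b{\left(h \right)} \right)}} = \frac{1}{48 + \left(\left(-18\right) 17\right)^{2} + 46 \left(\left(-18\right) 17\right)} = \frac{1}{48 + \left(-306\right)^{2} + 46 \left(-306\right)} = \frac{1}{48 + 93636 - 14076} = \frac{1}{79608}$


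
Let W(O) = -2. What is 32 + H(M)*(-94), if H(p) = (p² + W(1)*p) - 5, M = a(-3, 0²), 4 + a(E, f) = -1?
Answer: -2788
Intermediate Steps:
a(E, f) = -5 (a(E, f) = -4 - 1 = -5)
M = -5
H(p) = -5 + p² - 2*p (H(p) = (p² - 2*p) - 5 = -5 + p² - 2*p)
32 + H(M)*(-94) = 32 + (-5 + (-5)² - 2*(-5))*(-94) = 32 + (-5 + 25 + 10)*(-94) = 32 + 30*(-94) = 32 - 2820 = -2788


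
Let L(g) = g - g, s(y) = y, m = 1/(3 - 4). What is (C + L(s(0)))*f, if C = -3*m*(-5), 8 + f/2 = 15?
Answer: -210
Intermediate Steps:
f = 14 (f = -16 + 2*15 = -16 + 30 = 14)
m = -1 (m = 1/(-1) = -1)
C = -15 (C = -3*(-1)*(-5) = 3*(-5) = -15)
L(g) = 0
(C + L(s(0)))*f = (-15 + 0)*14 = -15*14 = -210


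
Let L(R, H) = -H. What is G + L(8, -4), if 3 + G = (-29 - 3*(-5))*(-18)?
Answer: 253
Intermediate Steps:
G = 249 (G = -3 + (-29 - 3*(-5))*(-18) = -3 + (-29 + 15)*(-18) = -3 - 14*(-18) = -3 + 252 = 249)
G + L(8, -4) = 249 - 1*(-4) = 249 + 4 = 253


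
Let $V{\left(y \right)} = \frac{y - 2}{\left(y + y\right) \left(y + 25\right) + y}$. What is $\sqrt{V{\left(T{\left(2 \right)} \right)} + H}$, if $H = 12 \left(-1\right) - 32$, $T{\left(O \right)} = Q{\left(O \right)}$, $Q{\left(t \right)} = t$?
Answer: $2 i \sqrt{11} \approx 6.6332 i$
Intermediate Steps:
$T{\left(O \right)} = O$
$H = -44$ ($H = -12 - 32 = -44$)
$V{\left(y \right)} = \frac{-2 + y}{y + 2 y \left(25 + y\right)}$ ($V{\left(y \right)} = \frac{-2 + y}{2 y \left(25 + y\right) + y} = \frac{-2 + y}{y + 2 y \left(25 + y\right)}$)
$\sqrt{V{\left(T{\left(2 \right)} \right)} + H} = \sqrt{\frac{-2 + 2}{2 \left(51 + 2 \cdot 2\right)} - 44} = \sqrt{\frac{1}{2} \frac{1}{51 + 4} \cdot 0 - 44} = \sqrt{\frac{1}{2} \cdot \frac{1}{55} \cdot 0 - 44} = \sqrt{0 - 44} = \sqrt{-44} = 2 i \sqrt{11}$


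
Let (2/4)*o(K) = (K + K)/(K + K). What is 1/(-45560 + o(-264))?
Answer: -1/45558 ≈ -2.1950e-5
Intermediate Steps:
o(K) = 2 (o(K) = 2*((K + K)/(K + K)) = 2*((2*K)/((2*K))) = 2*((2*K)*(1/(2*K))) = 2*1 = 2)
1/(-45560 + o(-264)) = 1/(-45560 + 2) = 1/(-45558) = -1/45558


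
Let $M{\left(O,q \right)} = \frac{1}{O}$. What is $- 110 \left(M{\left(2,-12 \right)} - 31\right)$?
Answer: $3355$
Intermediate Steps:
$- 110 \left(M{\left(2,-12 \right)} - 31\right) = - 110 \left(\frac{1}{2} - 31\right) = \left(-110\right) \left(- \frac{61}{2}\right) = 3355$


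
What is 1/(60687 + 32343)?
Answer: 1/93030 ≈ 1.0749e-5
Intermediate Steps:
1/(60687 + 32343) = 1/93030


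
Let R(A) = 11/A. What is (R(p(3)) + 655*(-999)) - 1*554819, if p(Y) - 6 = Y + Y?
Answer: -14509957/12 ≈ -1.2092e+6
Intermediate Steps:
p(Y) = 6 + 2*Y (p(Y) = 6 + (Y + Y) = 6 + 2*Y)
(R(p(3)) + 655*(-999)) - 1*554819 = (11/(6 + 2*3) + 655*(-999)) - 1*554819 = (11/(6 + 6) - 654345) - 554819 = (11/12 - 654345) - 554819 = -7852129/12 - 554819 = -14509957/12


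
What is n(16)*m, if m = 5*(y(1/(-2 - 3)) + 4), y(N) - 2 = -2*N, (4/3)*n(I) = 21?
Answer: 504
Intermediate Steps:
n(I) = 63/4 (n(I) = (¾)*21 = 63/4)
y(N) = 2 - 2*N
m = 32 (m = 5*((2 - 2/(-2 - 3)) + 4) = 5*((2 - 2/(-5)) + 4) = 5*((2 - 2*(-⅕)) + 4) = 5*((2 + ⅖) + 4) = 5*(12/5 + 4) = 5*(32/5) = 32)
n(16)*m = (63/4)*32 = 504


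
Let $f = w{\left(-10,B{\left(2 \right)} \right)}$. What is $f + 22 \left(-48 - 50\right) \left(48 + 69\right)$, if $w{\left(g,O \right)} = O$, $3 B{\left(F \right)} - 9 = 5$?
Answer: $- \frac{756742}{3} \approx -2.5225 \cdot 10^{5}$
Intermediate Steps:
$B{\left(F \right)} = \frac{14}{3}$ ($B{\left(F \right)} = 3 + \frac{1}{3} \cdot 5 = 3 + \frac{5}{3} = \frac{14}{3}$)
$f = \frac{14}{3} \approx 4.6667$
$f + 22 \left(-48 - 50\right) \left(48 + 69\right) = \frac{14}{3} + 22 \left(-48 - 50\right) \left(48 + 69\right) = \frac{14}{3} + 22 \left(\left(-98\right) 117\right) = \frac{14}{3} + 22 \left(-11466\right) = \frac{14}{3} - 252252 = - \frac{756742}{3}$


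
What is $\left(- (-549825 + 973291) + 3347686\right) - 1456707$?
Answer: $1467513$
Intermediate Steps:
$\left(- (-549825 + 973291) + 3347686\right) - 1456707 = \left(\left(-1\right) 423466 + 3347686\right) - 1456707 = \left(-423466 + 3347686\right) - 1456707 = 2924220 - 1456707 = 1467513$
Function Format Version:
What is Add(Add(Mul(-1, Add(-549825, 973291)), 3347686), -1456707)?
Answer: 1467513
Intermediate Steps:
Add(Add(Mul(-1, Add(-549825, 973291)), 3347686), -1456707) = Add(Add(Mul(-1, 423466), 3347686), -1456707) = Add(Add(-423466, 3347686), -1456707) = Add(2924220, -1456707) = 1467513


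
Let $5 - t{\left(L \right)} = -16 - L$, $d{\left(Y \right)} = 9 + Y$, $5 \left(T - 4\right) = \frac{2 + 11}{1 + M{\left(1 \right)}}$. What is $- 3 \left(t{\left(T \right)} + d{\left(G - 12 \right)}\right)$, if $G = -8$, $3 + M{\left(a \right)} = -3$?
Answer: $- \frac{1011}{25} \approx -40.44$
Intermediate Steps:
$M{\left(a \right)} = -6$ ($M{\left(a \right)} = -3 - 3 = -6$)
$T = \frac{87}{25}$ ($T = 4 + \frac{\left(2 + 11\right) \frac{1}{1 - 6}}{5} = 4 + \frac{13 \frac{1}{-5}}{5} = 4 + \frac{13 \left(- \frac{1}{5}\right)}{5} = 4 + \frac{1}{5} \left(- \frac{13}{5}\right) = 4 - \frac{13}{25} = \frac{87}{25} \approx 3.48$)
$t{\left(L \right)} = 21 + L$ ($t{\left(L \right)} = 5 - \left(-16 - L\right) = 5 + \left(16 + L\right) = 21 + L$)
$- 3 \left(t{\left(T \right)} + d{\left(G - 12 \right)}\right) = - 3 \left(\left(21 + \frac{87}{25}\right) + \left(9 - 20\right)\right) = - 3 \left(\frac{612}{25} + \left(9 - 20\right)\right) = - 3 \left(\frac{612}{25} - 11\right) = \left(-3\right) \frac{337}{25} = - \frac{1011}{25}$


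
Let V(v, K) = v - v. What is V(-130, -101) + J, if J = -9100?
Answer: -9100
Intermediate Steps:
V(v, K) = 0
V(-130, -101) + J = 0 - 9100 = -9100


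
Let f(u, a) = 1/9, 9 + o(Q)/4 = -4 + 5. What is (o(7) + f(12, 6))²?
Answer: 82369/81 ≈ 1016.9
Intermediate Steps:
o(Q) = -32 (o(Q) = -36 + 4*(-4 + 5) = -36 + 4*1 = -36 + 4 = -32)
f(u, a) = ⅑
(o(7) + f(12, 6))² = (-32 + ⅑)² = (-287/9)² = 82369/81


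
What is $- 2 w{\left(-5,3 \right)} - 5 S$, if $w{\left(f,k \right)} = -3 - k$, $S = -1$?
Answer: $17$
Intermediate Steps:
$- 2 w{\left(-5,3 \right)} - 5 S = - 2 \left(-3 - 3\right) - -5 = - 2 \left(-3 - 3\right) + 5 = \left(-2\right) \left(-6\right) + 5 = 12 + 5 = 17$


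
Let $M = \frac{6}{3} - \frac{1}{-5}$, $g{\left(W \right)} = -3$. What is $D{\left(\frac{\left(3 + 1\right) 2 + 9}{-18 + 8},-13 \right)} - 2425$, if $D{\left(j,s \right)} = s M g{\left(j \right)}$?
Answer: $- \frac{11696}{5} \approx -2339.2$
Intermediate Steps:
$M = \frac{11}{5}$ ($M = 6 \cdot \frac{1}{3} - - \frac{1}{5} = 2 + \frac{1}{5} = \frac{11}{5} \approx 2.2$)
$D{\left(j,s \right)} = - \frac{33 s}{5}$ ($D{\left(j,s \right)} = s \frac{11}{5} \left(-3\right) = \frac{11 s}{5} \left(-3\right) = - \frac{33 s}{5}$)
$D{\left(\frac{\left(3 + 1\right) 2 + 9}{-18 + 8},-13 \right)} - 2425 = \left(- \frac{33}{5}\right) \left(-13\right) - 2425 = \frac{429}{5} - 2425 = - \frac{11696}{5}$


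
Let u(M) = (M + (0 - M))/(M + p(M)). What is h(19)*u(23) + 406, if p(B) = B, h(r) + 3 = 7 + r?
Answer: 406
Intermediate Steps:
h(r) = 4 + r (h(r) = -3 + (7 + r) = 4 + r)
u(M) = 0 (u(M) = (M + (0 - M))/(M + M) = (M - M)/((2*M)) = 0*(1/(2*M)) = 0)
h(19)*u(23) + 406 = (4 + 19)*0 + 406 = 23*0 + 406 = 0 + 406 = 406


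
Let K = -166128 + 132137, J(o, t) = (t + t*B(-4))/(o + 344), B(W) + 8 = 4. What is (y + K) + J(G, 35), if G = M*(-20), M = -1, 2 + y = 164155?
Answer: 6768409/52 ≈ 1.3016e+5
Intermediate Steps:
y = 164153 (y = -2 + 164155 = 164153)
B(W) = -4 (B(W) = -8 + 4 = -4)
G = 20 (G = -1*(-20) = 20)
J(o, t) = -3*t/(344 + o) (J(o, t) = (t + t*(-4))/(o + 344) = (t - 4*t)/(344 + o) = (-3*t)/(344 + o) = -3*t/(344 + o))
K = -33991
(y + K) + J(G, 35) = (164153 - 33991) - 3*35/(344 + 20) = 130162 - 3*35/364 = 130162 - 3*35*1/364 = 130162 - 15/52 = 6768409/52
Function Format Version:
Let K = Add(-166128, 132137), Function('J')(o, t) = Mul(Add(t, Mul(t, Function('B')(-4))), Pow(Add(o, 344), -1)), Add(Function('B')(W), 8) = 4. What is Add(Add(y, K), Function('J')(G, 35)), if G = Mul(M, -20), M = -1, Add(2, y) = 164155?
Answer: Rational(6768409, 52) ≈ 1.3016e+5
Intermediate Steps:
y = 164153 (y = Add(-2, 164155) = 164153)
Function('B')(W) = -4 (Function('B')(W) = Add(-8, 4) = -4)
G = 20 (G = Mul(-1, -20) = 20)
Function('J')(o, t) = Mul(-3, t, Pow(Add(344, o), -1)) (Function('J')(o, t) = Mul(Add(t, Mul(t, -4)), Pow(Add(o, 344), -1)) = Mul(Add(t, Mul(-4, t)), Pow(Add(344, o), -1)) = Mul(Mul(-3, t), Pow(Add(344, o), -1)) = Mul(-3, t, Pow(Add(344, o), -1)))
K = -33991
Add(Add(y, K), Function('J')(G, 35)) = Add(Add(164153, -33991), Mul(-3, 35, Pow(Add(344, 20), -1))) = Add(130162, Mul(-3, 35, Pow(364, -1))) = Add(130162, Mul(-3, 35, Rational(1, 364))) = Add(130162, Rational(-15, 52)) = Rational(6768409, 52)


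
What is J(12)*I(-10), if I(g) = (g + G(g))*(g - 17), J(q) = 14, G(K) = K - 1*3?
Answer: 8694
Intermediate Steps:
G(K) = -3 + K (G(K) = K - 3 = -3 + K)
I(g) = (-17 + g)*(-3 + 2*g) (I(g) = (g + (-3 + g))*(g - 17) = (-3 + 2*g)*(-17 + g) = (-17 + g)*(-3 + 2*g))
J(12)*I(-10) = 14*(51 - 37*(-10) + 2*(-10)**2) = 14*(51 + 370 + 2*100) = 14*(51 + 370 + 200) = 14*621 = 8694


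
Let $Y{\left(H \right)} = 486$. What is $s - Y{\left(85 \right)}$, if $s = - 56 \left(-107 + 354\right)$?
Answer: $-14318$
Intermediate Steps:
$s = -13832$ ($s = \left(-56\right) 247 = -13832$)
$s - Y{\left(85 \right)} = -13832 - 486 = -14318$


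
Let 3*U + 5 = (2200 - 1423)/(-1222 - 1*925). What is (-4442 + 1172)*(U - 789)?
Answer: 5551872490/2147 ≈ 2.5859e+6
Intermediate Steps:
U = -11512/6441 (U = -5/3 + ((2200 - 1423)/(-1222 - 1*925))/3 = -5/3 + (777/(-1222 - 925))/3 = -5/3 + (777/(-2147))/3 = -5/3 + (777*(-1/2147))/3 = -5/3 + (⅓)*(-777/2147) = -5/3 - 259/2147 = -11512/6441 ≈ -1.7873)
(-4442 + 1172)*(U - 789) = (-4442 + 1172)*(-11512/6441 - 789) = -3270*(-5093461/6441) = 5551872490/2147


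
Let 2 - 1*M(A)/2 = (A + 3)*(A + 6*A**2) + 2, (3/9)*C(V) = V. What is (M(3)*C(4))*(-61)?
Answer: 500688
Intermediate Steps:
C(V) = 3*V
M(A) = -2*(3 + A)*(A + 6*A**2) (M(A) = 4 - 2*((A + 3)*(A + 6*A**2) + 2) = 4 - 2*((3 + A)*(A + 6*A**2) + 2) = 4 - 2*(2 + (3 + A)*(A + 6*A**2)) = 4 + (-4 - 2*(3 + A)*(A + 6*A**2)) = -2*(3 + A)*(A + 6*A**2))
(M(3)*C(4))*(-61) = ((-2*3*(3 + 6*3**2 + 19*3))*(3*4))*(-61) = (-2*3*(3 + 6*9 + 57)*12)*(-61) = (-2*3*(3 + 54 + 57)*12)*(-61) = (-2*3*114*12)*(-61) = -684*12*(-61) = -8208*(-61) = 500688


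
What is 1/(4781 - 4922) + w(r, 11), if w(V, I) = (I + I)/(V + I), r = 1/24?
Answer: 74183/37365 ≈ 1.9854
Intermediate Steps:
r = 1/24 ≈ 0.041667
w(V, I) = 2*I/(I + V) (w(V, I) = (2*I)/(I + V) = 2*I/(I + V))
1/(4781 - 4922) + w(r, 11) = 1/(4781 - 4922) + 2*11/(11 + 1/24) = 1/(-141) + 2*11/(265/24) = -1/141 + 2*11*(24/265) = -1/141 + 528/265 = 74183/37365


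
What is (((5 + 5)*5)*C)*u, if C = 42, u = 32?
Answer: 67200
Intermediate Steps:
(((5 + 5)*5)*C)*u = (((5 + 5)*5)*42)*32 = ((10*5)*42)*32 = (50*42)*32 = 2100*32 = 67200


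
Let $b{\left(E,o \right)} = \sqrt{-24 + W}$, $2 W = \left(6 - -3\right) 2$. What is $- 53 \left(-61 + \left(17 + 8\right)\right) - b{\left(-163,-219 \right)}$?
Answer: $1908 - i \sqrt{15} \approx 1908.0 - 3.873 i$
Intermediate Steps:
$W = 9$ ($W = \frac{\left(6 - -3\right) 2}{2} = \frac{\left(6 + 3\right) 2}{2} = \frac{9 \cdot 2}{2} = \frac{1}{2} \cdot 18 = 9$)
$b{\left(E,o \right)} = i \sqrt{15}$ ($b{\left(E,o \right)} = \sqrt{-24 + 9} = \sqrt{-15} = i \sqrt{15}$)
$- 53 \left(-61 + \left(17 + 8\right)\right) - b{\left(-163,-219 \right)} = - 53 \left(-61 + \left(17 + 8\right)\right) - i \sqrt{15} = - 53 \left(-61 + 25\right) - i \sqrt{15} = \left(-53\right) \left(-36\right) - i \sqrt{15} = 1908 - i \sqrt{15}$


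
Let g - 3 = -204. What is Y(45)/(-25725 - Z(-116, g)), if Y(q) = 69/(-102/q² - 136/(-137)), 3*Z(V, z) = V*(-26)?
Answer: -19142325/6988004122 ≈ -0.0027393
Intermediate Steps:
g = -201 (g = 3 - 204 = -201)
Z(V, z) = -26*V/3 (Z(V, z) = (V*(-26))/3 = (-26*V)/3 = -26*V/3)
Y(q) = 69/(136/137 - 102/q²) (Y(q) = 69/(-102/q² - 136*(-1/137)) = 69/(-102/q² + 136/137) = 69/(136/137 - 102/q²))
Y(45)/(-25725 - Z(-116, g)) = ((9453/34)*45²/(-411 + 4*45²))/(-25725 - (-26)*(-116)/3) = ((9453/34)*2025/(-411 + 4*2025))/(-25725 - 1*3016/3) = ((9453/34)*2025/(-411 + 8100))/(-25725 - 3016/3) = ((9453/34)*2025/7689)/(-80191/3) = ((9453/34)*2025*(1/7689))*(-3/80191) = (6380775/87142)*(-3/80191) = -19142325/6988004122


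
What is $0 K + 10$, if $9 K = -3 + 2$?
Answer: $10$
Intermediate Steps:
$K = - \frac{1}{9}$ ($K = \frac{-3 + 2}{9} = \frac{1}{9} \left(-1\right) = - \frac{1}{9} \approx -0.11111$)
$0 K + 10 = 0 \left(- \frac{1}{9}\right) + 10 = 0 + 10 = 10$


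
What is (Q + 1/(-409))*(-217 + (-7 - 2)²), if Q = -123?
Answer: 6841888/409 ≈ 16728.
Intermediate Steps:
(Q + 1/(-409))*(-217 + (-7 - 2)²) = (-123 + 1/(-409))*(-217 + (-7 - 2)²) = (-123 - 1/409)*(-217 + (-9)²) = -50308*(-217 + 81)/409 = -50308/409*(-136) = 6841888/409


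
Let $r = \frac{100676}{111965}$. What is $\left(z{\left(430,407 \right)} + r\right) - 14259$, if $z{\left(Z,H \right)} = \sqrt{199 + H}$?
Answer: $- \frac{1596408259}{111965} + \sqrt{606} \approx -14233.0$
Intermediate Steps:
$r = \frac{100676}{111965}$ ($r = 100676 \cdot \frac{1}{111965} = \frac{100676}{111965} \approx 0.89917$)
$\left(z{\left(430,407 \right)} + r\right) - 14259 = \left(\sqrt{199 + 407} + \frac{100676}{111965}\right) - 14259 = \left(\sqrt{606} + \frac{100676}{111965}\right) - 14259 = \left(\frac{100676}{111965} + \sqrt{606}\right) - 14259 = - \frac{1596408259}{111965} + \sqrt{606}$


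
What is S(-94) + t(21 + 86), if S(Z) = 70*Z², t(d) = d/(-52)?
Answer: 32162933/52 ≈ 6.1852e+5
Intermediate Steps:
t(d) = -d/52 (t(d) = d*(-1/52) = -d/52)
S(-94) + t(21 + 86) = 70*(-94)² - (21 + 86)/52 = 70*8836 - 1/52*107 = 618520 - 107/52 = 32162933/52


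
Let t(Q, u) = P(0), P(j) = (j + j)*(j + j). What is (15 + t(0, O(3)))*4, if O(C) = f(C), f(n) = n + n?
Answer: 60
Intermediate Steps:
f(n) = 2*n
O(C) = 2*C
P(j) = 4*j² (P(j) = (2*j)*(2*j) = 4*j²)
t(Q, u) = 0 (t(Q, u) = 4*0² = 4*0 = 0)
(15 + t(0, O(3)))*4 = (15 + 0)*4 = 15*4 = 60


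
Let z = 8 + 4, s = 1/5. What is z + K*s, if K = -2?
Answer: 58/5 ≈ 11.600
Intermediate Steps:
s = ⅕ ≈ 0.20000
z = 12
z + K*s = 12 - 2*⅕ = 12 - ⅖ = 58/5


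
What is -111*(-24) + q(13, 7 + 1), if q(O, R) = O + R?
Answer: 2685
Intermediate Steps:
-111*(-24) + q(13, 7 + 1) = -111*(-24) + (13 + (7 + 1)) = 2664 + (13 + 8) = 2664 + 21 = 2685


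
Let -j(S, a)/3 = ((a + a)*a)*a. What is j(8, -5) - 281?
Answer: 469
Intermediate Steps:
j(S, a) = -6*a³ (j(S, a) = -3*(a + a)*a*a = -3*(2*a)*a*a = -3*2*a²*a = -6*a³)
j(8, -5) - 281 = -6*(-5)³ - 281 = -6*(-125) - 281 = 750 - 281 = 469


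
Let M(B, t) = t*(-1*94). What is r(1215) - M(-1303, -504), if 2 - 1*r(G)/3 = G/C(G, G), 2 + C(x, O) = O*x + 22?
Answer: -13985945859/295249 ≈ -47370.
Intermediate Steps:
M(B, t) = -94*t (M(B, t) = t*(-94) = -94*t)
C(x, O) = 20 + O*x (C(x, O) = -2 + (O*x + 22) = -2 + (22 + O*x) = 20 + O*x)
r(G) = 6 - 3*G/(20 + G**2) (r(G) = 6 - 3*G/(20 + G*G) = 6 - 3*G/(20 + G**2))
r(1215) - M(-1303, -504) = 3*(40 - 1*1215 + 2*1215**2)/(20 + 1215**2) - (-94)*(-504) = 3*(40 - 1215 + 2*1476225)/(20 + 1476225) - 1*47376 = 3*(40 - 1215 + 2952450)/1476245 - 47376 = 3*(1/1476245)*2951275 - 47376 = 1770765/295249 - 47376 = -13985945859/295249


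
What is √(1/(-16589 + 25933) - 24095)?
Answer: I*√32870977134/1168 ≈ 155.23*I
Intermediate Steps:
√(1/(-16589 + 25933) - 24095) = √(1/9344 - 24095) = √(-225143679/9344) = I*√32870977134/1168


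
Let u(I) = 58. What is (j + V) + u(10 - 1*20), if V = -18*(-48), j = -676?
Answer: 246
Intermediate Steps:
V = 864
(j + V) + u(10 - 1*20) = (-676 + 864) + 58 = 188 + 58 = 246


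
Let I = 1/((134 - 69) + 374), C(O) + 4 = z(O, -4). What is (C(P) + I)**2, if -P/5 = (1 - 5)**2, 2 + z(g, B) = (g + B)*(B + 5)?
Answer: 1560961081/192721 ≈ 8099.6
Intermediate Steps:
z(g, B) = -2 + (5 + B)*(B + g) (z(g, B) = -2 + (g + B)*(B + 5) = -2 + (B + g)*(5 + B) = -2 + (5 + B)*(B + g))
P = -80 (P = -5*(1 - 5)**2 = -5*(-4)**2 = -5*16 = -80)
C(O) = -10 + O (C(O) = -4 + (-2 + (-4)**2 + 5*(-4) + 5*O - 4*O) = -4 + (-2 + 16 - 20 + 5*O - 4*O) = -4 + (-6 + O) = -10 + O)
I = 1/439 (I = 1/(65 + 374) = 1/439 ≈ 0.0022779)
(C(P) + I)**2 = ((-10 - 80) + 1/439)**2 = (-90 + 1/439)**2 = (-39509/439)**2 = 1560961081/192721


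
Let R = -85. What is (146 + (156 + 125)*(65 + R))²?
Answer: 29964676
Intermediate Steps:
(146 + (156 + 125)*(65 + R))² = (146 + (156 + 125)*(65 - 85))² = (146 + 281*(-20))² = (146 - 5620)² = (-5474)² = 29964676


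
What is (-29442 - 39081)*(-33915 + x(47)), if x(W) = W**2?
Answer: 2172590238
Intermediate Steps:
(-29442 - 39081)*(-33915 + x(47)) = (-29442 - 39081)*(-33915 + 47**2) = -68523*(-33915 + 2209) = -68523*(-31706) = 2172590238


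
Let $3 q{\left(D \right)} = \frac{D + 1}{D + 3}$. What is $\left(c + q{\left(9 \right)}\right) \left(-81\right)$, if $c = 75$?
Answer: $- \frac{12195}{2} \approx -6097.5$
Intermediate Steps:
$q{\left(D \right)} = \frac{1 + D}{3 \left(3 + D\right)}$ ($q{\left(D \right)} = \frac{\left(D + 1\right) \frac{1}{D + 3}}{3} = \frac{\left(1 + D\right) \frac{1}{3 + D}}{3} = \frac{\frac{1}{3 + D} \left(1 + D\right)}{3} = \frac{1 + D}{3 \left(3 + D\right)}$)
$\left(c + q{\left(9 \right)}\right) \left(-81\right) = \left(75 + \frac{1 + 9}{3 \left(3 + 9\right)}\right) \left(-81\right) = \left(75 + \frac{1}{3} \cdot \frac{1}{12} \cdot 10\right) \left(-81\right) = \left(75 + \frac{5}{18}\right) \left(-81\right) = \frac{1355}{18} \left(-81\right) = - \frac{12195}{2}$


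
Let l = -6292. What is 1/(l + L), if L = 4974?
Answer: -1/1318 ≈ -0.00075873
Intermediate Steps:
1/(l + L) = 1/(-6292 + 4974) = 1/(-1318) = -1/1318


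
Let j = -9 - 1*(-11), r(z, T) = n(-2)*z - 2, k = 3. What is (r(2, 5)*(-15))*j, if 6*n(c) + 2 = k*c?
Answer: 140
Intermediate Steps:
n(c) = -1/3 + c/2 (n(c) = -1/3 + (3*c)/6 = -1/3 + c/2)
r(z, T) = -2 - 4*z/3 (r(z, T) = (-1/3 + (1/2)*(-2))*z - 2 = (-1/3 - 1)*z - 2 = -4*z/3 - 2 = -2 - 4*z/3)
j = 2 (j = -9 + 11 = 2)
(r(2, 5)*(-15))*j = ((-2 - 4/3*2)*(-15))*2 = ((-2 - 8/3)*(-15))*2 = -14/3*(-15)*2 = 70*2 = 140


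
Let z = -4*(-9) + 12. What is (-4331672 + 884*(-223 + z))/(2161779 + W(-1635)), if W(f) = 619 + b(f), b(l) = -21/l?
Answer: -2445072740/1178506917 ≈ -2.0747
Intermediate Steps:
z = 48 (z = 36 + 12 = 48)
W(f) = 619 - 21/f
(-4331672 + 884*(-223 + z))/(2161779 + W(-1635)) = (-4331672 + 884*(-223 + 48))/(2161779 + (619 - 21/(-1635))) = (-4331672 + 884*(-175))/(2161779 + (619 - 21*(-1/1635))) = (-4331672 - 154700)/(2161779 + (619 + 7/545)) = -4486372/(2161779 + 337362/545) = -4486372/1178506917/545 = -4486372*545/1178506917 = -2445072740/1178506917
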